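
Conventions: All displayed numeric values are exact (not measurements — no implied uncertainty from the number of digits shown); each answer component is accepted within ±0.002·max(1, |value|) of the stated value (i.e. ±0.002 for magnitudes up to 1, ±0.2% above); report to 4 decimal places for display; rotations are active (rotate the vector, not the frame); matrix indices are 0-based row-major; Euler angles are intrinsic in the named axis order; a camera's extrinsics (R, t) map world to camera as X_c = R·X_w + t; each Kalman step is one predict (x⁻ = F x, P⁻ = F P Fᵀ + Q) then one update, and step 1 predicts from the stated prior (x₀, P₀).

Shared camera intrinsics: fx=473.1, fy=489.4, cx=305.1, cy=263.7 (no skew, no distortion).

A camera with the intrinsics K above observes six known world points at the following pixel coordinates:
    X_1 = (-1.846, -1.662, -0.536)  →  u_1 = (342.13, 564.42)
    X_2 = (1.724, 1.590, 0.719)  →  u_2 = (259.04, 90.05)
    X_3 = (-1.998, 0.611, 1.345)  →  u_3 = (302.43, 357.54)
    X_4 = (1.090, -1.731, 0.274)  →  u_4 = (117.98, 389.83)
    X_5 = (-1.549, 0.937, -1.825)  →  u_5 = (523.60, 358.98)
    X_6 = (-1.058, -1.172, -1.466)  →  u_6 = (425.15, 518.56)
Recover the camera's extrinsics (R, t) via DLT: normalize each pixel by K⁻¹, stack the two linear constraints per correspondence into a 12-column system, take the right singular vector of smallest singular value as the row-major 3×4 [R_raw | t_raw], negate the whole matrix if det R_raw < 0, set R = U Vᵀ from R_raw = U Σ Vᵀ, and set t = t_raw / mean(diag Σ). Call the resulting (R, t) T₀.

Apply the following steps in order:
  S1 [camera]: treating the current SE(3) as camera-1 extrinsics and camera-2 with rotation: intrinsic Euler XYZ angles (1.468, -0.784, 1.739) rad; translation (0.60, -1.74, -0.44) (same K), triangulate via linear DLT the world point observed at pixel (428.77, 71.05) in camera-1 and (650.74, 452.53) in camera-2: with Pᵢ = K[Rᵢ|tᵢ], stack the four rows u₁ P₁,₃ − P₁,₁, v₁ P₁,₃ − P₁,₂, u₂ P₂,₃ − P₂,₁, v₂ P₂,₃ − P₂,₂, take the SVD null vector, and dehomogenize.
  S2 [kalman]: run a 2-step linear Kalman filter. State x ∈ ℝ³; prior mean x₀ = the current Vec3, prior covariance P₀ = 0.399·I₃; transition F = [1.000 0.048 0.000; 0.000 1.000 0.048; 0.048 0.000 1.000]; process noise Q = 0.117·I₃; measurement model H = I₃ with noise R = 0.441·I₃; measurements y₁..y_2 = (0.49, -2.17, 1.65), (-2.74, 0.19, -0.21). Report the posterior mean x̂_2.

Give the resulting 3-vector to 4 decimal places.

source (pnp_recover): camera pose = R=[-0.3824 0.4537 -0.8049; -0.7091 -0.7026 -0.0592; -0.5924 0.5481 0.5904], t=(0.0000, 0.5000, 5.0300)
after S1 (triangulate): (1.8410, 1.0034, -1.4825)
after S2 (kf_track): (-0.6087, -0.3576, 0.0198)

result = (-0.6087, -0.3576, 0.0198)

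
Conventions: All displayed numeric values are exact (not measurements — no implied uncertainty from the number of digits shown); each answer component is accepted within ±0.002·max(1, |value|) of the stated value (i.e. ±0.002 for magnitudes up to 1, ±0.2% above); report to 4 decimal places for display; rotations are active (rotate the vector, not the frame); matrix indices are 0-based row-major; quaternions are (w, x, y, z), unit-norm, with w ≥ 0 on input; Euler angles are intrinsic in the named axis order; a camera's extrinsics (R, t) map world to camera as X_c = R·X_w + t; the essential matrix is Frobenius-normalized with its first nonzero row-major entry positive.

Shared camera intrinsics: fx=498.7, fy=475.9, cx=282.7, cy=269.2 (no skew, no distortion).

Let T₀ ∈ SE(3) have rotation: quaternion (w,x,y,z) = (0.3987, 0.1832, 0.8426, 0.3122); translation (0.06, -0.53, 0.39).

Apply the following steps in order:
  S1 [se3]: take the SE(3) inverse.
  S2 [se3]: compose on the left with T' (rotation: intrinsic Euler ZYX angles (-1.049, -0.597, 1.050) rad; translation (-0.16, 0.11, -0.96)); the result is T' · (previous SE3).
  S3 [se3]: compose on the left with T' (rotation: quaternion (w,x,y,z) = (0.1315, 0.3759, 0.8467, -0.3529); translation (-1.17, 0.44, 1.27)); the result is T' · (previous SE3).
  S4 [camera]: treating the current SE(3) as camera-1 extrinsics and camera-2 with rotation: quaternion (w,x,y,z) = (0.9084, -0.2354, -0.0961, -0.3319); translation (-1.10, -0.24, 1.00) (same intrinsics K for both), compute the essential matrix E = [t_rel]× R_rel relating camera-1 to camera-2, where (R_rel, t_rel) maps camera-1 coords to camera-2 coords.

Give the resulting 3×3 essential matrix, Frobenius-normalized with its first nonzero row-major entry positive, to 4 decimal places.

after S1 (invert_se3): R=[-0.6149 0.5577 -0.5575; 0.0598 0.7379 0.6722; 0.7863 0.3800 -0.4871], t=(0.5499, 0.1253, 0.3442)
after S2 (compose_se3): R=[-0.9432 0.0301 0.3310; 0.3317 0.0230 0.9431; 0.0208 0.9993 -0.0316], t=(-0.2166, -0.2655, -0.4193)
after S3 (compose_se3): R=[0.8850 -0.0464 0.4632; -0.3719 -0.6688 0.6437; 0.2799 -0.7420 -0.6092], t=(-1.1979, 0.4899, 1.8085)
after S4 (essential): [0.4278 0.1952 0.5044; 0.2646 -0.5380 -0.1258; -0.2708 0.2693 -0.0583]

matrix = [0.4278 0.1952 0.5044; 0.2646 -0.5380 -0.1258; -0.2708 0.2693 -0.0583]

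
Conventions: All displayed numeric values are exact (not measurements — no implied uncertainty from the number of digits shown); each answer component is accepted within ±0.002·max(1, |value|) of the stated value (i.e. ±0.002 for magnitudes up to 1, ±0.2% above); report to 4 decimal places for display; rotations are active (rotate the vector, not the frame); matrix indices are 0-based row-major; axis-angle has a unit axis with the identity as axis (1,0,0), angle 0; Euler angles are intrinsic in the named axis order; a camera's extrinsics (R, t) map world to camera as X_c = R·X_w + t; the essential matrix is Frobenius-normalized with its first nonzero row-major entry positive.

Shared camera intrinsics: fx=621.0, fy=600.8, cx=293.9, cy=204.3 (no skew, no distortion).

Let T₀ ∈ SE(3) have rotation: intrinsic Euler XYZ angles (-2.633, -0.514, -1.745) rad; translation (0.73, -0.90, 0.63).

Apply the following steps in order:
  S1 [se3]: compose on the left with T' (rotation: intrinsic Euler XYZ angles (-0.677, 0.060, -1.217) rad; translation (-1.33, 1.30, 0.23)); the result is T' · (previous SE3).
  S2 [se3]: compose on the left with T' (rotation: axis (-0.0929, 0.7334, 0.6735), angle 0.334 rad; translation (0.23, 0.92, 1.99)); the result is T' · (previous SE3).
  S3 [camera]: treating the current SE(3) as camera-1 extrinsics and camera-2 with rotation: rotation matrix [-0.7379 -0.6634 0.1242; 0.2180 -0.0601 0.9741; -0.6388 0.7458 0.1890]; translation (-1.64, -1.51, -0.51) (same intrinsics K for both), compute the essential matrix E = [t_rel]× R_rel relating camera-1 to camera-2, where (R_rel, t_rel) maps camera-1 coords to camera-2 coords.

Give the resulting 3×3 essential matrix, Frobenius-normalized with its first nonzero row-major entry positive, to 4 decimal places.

after S1 (compose_se3): R=[0.7476 0.6388 0.1814; 0.6510 -0.7590 -0.0101; 0.1312 0.1257 -0.9834], t=(-1.8825, 0.9394, 1.3721)
after S2 (compose_se3): R=[0.5916 0.8041 -0.0593; 0.8042 -0.5937 -0.0273; -0.0572 -0.0315 -0.9979], t=(-1.4351, 1.5061, 3.7768)
after S3 (essential): [0.0703 -0.4259 0.2913; -0.2542 -0.5337 -0.1061; 0.3538 -0.0125 0.4927]

matrix = [0.0703 -0.4259 0.2913; -0.2542 -0.5337 -0.1061; 0.3538 -0.0125 0.4927]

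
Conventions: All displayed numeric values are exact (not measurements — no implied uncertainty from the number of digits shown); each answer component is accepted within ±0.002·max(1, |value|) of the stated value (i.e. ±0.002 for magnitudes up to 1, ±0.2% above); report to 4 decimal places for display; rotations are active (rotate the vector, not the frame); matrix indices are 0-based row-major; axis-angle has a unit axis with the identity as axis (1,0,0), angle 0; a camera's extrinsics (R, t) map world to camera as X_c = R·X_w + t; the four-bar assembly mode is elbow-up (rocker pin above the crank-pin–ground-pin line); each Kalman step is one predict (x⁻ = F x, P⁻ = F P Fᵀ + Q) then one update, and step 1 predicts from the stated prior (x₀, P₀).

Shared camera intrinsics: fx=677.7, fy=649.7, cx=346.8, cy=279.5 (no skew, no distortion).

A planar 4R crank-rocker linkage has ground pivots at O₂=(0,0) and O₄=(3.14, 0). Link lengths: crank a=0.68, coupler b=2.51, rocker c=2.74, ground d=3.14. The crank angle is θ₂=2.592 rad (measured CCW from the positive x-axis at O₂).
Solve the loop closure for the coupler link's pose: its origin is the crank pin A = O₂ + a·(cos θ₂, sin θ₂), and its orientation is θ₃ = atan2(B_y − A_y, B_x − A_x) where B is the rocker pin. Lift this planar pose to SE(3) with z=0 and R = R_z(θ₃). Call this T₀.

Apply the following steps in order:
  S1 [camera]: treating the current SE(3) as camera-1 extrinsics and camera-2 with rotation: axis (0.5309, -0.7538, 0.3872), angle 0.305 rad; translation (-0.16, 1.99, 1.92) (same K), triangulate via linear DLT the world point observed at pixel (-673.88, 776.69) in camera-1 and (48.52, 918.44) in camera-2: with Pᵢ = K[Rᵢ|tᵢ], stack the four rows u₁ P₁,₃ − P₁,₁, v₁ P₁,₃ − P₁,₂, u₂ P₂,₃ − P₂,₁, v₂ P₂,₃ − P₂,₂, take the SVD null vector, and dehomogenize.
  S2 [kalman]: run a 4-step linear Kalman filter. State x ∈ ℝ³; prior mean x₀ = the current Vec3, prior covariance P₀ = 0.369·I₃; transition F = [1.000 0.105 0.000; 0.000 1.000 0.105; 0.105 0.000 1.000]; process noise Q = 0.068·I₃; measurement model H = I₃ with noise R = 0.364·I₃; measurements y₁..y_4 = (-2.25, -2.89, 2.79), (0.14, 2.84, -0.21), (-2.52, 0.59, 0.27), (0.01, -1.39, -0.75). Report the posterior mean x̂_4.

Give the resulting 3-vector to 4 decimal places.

result = (-0.9713, 0.0743, 0.0509)

source (fourbar_fk): coupler pose = R=[0.7466 -0.6652 0.0000; 0.6652 0.7466 0.0000; 0.0000 0.0000 1.0000], t=(-0.5799, 0.3552, 0.0000)
after S1 (triangulate): (-0.8310, 1.9763, 1.6699)
after S2 (kf_track): (-0.9713, 0.0743, 0.0509)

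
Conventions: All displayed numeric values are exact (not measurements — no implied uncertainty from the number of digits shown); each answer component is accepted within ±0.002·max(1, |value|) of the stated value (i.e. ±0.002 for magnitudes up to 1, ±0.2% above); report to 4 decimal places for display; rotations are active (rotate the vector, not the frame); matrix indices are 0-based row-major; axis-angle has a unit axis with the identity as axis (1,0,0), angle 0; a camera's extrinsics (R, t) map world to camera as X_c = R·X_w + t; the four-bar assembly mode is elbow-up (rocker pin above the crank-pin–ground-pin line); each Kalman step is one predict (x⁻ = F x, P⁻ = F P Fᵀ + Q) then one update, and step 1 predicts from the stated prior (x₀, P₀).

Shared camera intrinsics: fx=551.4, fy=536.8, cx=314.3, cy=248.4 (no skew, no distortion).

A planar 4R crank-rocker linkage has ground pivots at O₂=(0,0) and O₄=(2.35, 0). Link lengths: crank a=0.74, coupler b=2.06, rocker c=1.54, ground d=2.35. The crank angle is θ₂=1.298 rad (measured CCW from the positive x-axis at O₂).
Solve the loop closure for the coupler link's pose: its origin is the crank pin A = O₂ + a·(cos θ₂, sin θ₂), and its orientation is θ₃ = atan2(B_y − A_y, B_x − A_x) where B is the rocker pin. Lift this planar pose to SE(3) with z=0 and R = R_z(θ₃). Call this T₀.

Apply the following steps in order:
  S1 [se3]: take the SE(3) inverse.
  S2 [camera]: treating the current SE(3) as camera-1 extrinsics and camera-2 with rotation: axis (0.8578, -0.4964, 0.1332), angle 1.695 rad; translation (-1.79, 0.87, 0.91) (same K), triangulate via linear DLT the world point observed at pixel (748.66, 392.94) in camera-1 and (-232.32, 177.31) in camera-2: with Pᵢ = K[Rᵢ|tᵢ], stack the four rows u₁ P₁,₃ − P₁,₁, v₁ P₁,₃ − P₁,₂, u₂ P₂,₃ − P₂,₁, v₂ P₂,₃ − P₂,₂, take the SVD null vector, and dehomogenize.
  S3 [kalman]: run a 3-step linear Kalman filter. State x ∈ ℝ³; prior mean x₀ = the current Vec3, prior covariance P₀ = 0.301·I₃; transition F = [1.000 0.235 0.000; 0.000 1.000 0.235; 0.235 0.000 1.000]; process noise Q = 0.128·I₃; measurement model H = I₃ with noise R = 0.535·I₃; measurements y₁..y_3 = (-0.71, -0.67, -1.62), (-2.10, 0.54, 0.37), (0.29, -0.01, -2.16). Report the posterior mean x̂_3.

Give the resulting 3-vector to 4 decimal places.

result = (-0.3632, 0.1540, -0.9380)

source (fourbar_fk): coupler pose = R=[0.9203 -0.3913 0.0000; 0.3913 0.9203 0.0000; 0.0000 0.0000 1.0000], t=(0.1994, 0.7126, 0.0000)
after S1 (invert_se3): R=[0.9203 0.3913 0.0000; -0.3913 0.9203 0.0000; 0.0000 0.0000 1.0000], t=(-0.4623, -0.5778, 0.0000)
after S2 (triangulate): (0.9219, 1.3611, 1.1662)
after S3 (kf_track): (-0.3632, 0.1540, -0.9380)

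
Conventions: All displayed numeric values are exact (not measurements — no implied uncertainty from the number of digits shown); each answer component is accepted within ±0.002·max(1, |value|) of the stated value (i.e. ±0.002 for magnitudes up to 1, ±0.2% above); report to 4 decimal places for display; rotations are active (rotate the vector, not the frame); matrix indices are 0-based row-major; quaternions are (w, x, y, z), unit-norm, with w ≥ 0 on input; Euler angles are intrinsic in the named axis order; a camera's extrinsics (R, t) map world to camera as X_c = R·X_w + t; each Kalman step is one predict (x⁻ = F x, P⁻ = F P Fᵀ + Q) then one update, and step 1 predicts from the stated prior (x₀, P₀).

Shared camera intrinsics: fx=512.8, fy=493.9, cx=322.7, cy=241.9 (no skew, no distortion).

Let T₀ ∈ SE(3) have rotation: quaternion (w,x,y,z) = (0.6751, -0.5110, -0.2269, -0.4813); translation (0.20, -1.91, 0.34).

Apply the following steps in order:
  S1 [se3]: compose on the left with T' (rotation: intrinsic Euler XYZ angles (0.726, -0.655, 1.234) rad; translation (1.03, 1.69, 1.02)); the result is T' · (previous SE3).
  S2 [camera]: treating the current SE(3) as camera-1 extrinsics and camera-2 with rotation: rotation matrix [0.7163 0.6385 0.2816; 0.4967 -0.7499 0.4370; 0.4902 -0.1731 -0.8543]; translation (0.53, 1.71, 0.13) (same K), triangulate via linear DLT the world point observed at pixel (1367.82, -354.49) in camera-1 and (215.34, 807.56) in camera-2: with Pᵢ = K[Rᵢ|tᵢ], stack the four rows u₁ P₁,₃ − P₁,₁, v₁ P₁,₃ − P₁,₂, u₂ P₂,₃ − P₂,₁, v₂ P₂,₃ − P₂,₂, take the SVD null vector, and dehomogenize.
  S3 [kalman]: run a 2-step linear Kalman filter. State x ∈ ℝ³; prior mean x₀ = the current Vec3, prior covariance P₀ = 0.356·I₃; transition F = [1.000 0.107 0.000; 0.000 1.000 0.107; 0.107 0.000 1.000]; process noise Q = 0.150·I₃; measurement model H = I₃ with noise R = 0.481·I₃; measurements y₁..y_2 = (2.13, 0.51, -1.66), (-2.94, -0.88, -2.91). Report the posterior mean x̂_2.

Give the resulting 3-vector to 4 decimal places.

after S1 (compose_se3): R=[-0.0597 0.5075 -0.8596; -0.4349 0.7619 0.4800; 0.8985 0.4025 0.1752], t=(2.3049, 0.4244, 1.7793)
after S2 (triangulate): (0.6023, -1.4634, -1.6458)
after S3 (kf_track): (-0.6621, -0.8903, -2.1844)

result = (-0.6621, -0.8903, -2.1844)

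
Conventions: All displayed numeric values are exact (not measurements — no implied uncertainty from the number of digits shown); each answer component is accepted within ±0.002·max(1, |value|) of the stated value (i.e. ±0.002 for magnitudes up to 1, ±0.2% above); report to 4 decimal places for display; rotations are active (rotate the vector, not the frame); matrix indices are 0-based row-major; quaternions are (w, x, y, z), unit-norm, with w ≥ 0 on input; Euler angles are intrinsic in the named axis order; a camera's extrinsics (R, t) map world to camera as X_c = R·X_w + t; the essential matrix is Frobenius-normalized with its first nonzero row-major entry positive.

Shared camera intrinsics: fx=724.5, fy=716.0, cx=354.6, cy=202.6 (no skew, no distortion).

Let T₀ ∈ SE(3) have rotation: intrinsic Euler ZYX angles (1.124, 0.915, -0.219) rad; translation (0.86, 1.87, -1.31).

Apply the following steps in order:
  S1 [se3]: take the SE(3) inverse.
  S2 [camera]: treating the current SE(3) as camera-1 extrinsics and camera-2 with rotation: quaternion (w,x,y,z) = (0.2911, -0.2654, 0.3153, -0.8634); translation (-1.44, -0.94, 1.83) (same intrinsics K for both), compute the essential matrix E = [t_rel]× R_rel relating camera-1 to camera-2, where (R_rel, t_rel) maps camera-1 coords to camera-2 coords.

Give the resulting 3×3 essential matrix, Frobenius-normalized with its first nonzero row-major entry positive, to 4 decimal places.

after S1 (invert_se3): R=[0.2635 0.5499 -0.7926; -0.9547 0.2665 -0.1325; 0.1383 0.7916 0.5952], t=(-2.2932, 0.1492, -0.8194)
after S2 (essential): [0.4066 0.2767 0.0406; -0.4110 -0.2873 -0.0751; -0.1406 0.0618 0.6898]

matrix = [0.4066 0.2767 0.0406; -0.4110 -0.2873 -0.0751; -0.1406 0.0618 0.6898]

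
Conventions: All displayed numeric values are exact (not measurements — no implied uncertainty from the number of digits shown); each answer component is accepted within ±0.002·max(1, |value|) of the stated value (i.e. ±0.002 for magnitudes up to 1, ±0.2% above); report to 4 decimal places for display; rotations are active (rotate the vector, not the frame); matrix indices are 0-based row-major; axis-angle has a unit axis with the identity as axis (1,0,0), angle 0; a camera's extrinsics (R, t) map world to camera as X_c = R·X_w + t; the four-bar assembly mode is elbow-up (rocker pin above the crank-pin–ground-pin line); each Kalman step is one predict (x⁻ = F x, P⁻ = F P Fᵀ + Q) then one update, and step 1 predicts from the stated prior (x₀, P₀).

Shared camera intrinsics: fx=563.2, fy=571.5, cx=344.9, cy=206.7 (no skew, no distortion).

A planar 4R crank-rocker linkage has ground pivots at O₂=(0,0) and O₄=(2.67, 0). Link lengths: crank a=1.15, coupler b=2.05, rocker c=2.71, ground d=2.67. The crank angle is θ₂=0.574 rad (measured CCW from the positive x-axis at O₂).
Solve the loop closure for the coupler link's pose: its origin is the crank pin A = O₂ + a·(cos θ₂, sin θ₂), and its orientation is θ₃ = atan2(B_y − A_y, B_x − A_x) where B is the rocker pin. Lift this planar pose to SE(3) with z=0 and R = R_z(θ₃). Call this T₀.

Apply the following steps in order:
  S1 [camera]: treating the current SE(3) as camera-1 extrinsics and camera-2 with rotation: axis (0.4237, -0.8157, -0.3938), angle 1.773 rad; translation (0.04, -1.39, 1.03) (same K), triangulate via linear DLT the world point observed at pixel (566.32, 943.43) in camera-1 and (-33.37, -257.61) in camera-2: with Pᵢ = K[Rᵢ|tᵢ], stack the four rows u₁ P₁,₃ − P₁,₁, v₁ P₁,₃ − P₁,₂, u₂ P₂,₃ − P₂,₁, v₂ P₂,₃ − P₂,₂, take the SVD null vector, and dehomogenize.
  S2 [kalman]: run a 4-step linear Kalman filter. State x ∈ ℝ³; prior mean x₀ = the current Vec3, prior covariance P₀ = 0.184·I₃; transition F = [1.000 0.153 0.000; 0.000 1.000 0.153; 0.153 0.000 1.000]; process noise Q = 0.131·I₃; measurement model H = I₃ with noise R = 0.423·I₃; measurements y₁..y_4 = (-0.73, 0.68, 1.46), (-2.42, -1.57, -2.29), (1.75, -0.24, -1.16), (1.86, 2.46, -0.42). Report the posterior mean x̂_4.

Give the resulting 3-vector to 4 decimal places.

result = (0.9916, 0.9470, -0.3465)

source (fourbar_fk): coupler pose = R=[0.3633 -0.9317 0.0000; 0.9317 0.3633 0.0000; 0.0000 0.0000 1.0000], t=(0.9657, 0.6244, 0.0000)
after S1 (triangulate): (1.3864, 0.8489, 1.7256)
after S2 (kf_track): (0.9916, 0.9470, -0.3465)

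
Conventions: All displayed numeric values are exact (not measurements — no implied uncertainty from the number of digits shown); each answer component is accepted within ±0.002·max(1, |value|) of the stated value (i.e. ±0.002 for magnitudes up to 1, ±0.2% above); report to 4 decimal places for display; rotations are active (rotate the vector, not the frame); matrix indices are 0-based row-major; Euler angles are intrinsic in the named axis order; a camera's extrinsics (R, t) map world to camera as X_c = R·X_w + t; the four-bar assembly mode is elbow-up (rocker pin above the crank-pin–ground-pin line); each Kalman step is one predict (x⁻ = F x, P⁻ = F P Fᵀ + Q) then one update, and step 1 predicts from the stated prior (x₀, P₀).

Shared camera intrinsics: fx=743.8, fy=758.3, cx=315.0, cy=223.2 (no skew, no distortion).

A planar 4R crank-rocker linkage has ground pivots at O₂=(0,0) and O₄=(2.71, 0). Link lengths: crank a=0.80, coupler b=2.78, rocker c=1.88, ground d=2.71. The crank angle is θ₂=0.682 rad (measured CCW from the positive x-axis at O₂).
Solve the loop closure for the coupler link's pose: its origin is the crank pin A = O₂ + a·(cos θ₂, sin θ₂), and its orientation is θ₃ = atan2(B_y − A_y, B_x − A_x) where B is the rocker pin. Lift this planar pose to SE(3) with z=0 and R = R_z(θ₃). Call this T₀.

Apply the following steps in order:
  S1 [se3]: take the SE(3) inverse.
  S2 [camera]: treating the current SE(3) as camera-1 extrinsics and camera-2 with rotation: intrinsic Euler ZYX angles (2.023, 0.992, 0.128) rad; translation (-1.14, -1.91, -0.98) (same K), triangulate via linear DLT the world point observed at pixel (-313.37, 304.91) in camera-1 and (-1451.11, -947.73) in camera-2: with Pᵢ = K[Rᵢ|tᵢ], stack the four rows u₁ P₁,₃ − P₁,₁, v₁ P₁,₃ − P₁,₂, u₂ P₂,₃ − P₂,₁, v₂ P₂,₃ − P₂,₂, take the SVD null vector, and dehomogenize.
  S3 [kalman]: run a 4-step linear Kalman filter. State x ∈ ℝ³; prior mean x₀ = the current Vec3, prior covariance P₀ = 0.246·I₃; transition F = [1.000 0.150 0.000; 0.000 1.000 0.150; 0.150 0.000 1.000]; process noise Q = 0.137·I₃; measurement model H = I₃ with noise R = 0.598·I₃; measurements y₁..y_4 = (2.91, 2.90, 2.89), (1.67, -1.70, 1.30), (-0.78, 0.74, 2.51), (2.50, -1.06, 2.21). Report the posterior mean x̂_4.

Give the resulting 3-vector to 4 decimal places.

source (fourbar_fk): coupler pose = R=[0.8754 -0.4834 0.0000; 0.4834 0.8754 0.0000; 0.0000 0.0000 1.0000], t=(0.6211, 0.5043, 0.0000)
after S1 (invert_se3): R=[0.8754 0.4834 0.0000; -0.4834 0.8754 0.0000; 0.0000 0.0000 1.0000], t=(-0.7874, -0.1412, 0.0000)
after S2 (triangulate): (-0.7408, -0.0360, 1.7203)
after S3 (kf_track): (1.2182, 0.2600, 2.2160)

result = (1.2182, 0.2600, 2.2160)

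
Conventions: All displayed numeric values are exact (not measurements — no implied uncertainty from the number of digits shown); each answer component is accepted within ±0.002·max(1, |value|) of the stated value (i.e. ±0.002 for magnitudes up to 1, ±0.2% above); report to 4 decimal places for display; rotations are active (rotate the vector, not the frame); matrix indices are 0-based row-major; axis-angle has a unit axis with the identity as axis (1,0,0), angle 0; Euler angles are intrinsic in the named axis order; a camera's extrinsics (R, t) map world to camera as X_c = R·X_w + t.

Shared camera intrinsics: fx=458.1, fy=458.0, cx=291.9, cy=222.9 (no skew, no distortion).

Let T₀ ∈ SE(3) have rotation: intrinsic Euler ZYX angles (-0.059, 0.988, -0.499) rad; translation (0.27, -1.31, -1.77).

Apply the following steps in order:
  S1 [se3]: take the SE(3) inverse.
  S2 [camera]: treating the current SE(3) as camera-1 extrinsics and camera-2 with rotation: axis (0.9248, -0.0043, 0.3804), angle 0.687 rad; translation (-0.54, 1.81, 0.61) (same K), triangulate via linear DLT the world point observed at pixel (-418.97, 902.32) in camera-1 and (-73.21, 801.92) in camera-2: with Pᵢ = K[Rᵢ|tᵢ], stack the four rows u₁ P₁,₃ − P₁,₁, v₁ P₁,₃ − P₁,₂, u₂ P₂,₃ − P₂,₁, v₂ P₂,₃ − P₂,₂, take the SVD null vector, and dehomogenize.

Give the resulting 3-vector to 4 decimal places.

after S1 (invert_se3): R=[0.5494 -0.0325 -0.8349; -0.3471 0.9001 -0.2634; 0.7601 0.4345 0.4833], t=(-1.6687, 0.8067, 1.2193)
after S2 (triangulate): (-0.7747, 1.8206, 0.6177)

result = (-0.7747, 1.8206, 0.6177)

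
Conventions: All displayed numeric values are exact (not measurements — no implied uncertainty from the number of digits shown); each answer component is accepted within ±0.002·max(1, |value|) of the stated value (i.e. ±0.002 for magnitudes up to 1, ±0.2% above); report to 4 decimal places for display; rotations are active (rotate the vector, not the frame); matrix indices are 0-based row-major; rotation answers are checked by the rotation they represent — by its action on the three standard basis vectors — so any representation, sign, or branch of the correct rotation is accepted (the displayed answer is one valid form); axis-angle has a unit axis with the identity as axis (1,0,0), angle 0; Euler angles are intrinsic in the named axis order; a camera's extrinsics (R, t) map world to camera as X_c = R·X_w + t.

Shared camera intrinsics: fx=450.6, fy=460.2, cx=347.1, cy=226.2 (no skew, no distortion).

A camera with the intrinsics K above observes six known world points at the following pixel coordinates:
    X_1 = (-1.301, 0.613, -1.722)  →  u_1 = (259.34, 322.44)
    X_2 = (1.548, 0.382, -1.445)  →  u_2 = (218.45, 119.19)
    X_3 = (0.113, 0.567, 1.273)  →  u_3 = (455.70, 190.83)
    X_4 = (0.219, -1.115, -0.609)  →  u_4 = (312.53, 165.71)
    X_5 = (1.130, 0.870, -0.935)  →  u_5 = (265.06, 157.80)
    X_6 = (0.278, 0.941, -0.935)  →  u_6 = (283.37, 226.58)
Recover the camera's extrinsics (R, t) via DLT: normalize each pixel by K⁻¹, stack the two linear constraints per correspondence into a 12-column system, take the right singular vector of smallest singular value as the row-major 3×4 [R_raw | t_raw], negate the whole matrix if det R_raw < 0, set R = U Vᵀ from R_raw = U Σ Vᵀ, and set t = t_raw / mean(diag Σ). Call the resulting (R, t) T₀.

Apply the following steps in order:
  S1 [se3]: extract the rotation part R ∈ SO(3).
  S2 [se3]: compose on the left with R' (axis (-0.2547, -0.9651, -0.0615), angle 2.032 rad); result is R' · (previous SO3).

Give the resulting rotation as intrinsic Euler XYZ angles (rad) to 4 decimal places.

rotation (euler_xyz) = (-0.1214, -0.4019, -1.4583)

source (pnp_recover): camera pose = R=[-0.1854 0.0564 0.9810; -0.8647 0.4650 -0.1901; -0.4669 -0.8835 -0.0374], t=(0.1400, -0.3700, 6.4127)
after S1 (rot_of_se3): [-0.1854 0.0564 0.9810; -0.8647 0.4650 -0.1901; -0.4669 -0.8835 -0.0374]
after S2 (compose_so3): [0.1033 0.9145 -0.3912; -0.9810 0.1585 0.1114; 0.1639 0.3723 0.9135]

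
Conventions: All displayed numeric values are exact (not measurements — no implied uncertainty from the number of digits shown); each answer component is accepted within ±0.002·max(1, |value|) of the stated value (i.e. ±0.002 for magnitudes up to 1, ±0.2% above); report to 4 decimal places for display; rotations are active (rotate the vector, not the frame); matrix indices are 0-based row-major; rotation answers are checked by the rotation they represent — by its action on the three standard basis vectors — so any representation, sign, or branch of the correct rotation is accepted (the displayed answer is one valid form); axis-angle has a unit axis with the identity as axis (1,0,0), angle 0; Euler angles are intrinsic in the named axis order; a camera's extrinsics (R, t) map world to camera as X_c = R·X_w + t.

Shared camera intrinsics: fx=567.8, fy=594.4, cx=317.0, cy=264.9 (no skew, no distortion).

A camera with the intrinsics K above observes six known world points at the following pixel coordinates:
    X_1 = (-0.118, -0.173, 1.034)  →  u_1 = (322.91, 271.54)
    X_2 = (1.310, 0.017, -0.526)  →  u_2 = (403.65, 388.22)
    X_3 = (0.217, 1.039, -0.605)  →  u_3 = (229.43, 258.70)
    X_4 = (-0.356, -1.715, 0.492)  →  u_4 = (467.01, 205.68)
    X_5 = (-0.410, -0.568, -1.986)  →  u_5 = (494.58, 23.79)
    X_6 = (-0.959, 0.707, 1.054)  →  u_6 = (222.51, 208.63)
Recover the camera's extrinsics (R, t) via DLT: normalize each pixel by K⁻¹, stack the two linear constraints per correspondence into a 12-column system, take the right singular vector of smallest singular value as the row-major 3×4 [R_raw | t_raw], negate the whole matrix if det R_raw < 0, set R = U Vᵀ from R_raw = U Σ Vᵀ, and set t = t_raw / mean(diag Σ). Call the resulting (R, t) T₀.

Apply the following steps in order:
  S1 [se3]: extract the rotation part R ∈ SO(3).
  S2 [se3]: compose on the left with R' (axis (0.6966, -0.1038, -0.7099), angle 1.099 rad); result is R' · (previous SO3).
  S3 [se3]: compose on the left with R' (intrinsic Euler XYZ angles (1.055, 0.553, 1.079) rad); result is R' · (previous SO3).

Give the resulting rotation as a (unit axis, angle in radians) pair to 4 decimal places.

source (pnp_recover): camera pose = R=[0.2544 -0.9386 -0.2329; 0.9163 0.1569 0.3685; -0.3094 -0.3072 0.9000], t=(0.1700, -0.1800, 4.8802)
after S1 (rot_of_se3): [0.2544 -0.9386 -0.2329; 0.9163 0.1569 0.3685; -0.3094 -0.3072 0.9000]
after S2 (compose_so3): [0.8383 -0.4708 -0.2750; 0.4305 0.8810 -0.1961; 0.3346 0.0460 0.9412]
after S3 (compose_so3): [0.1897 -0.8259 0.5310; 0.2245 -0.4900 -0.8423; 0.9558 0.2790 0.0925]

rotation (axis_angle) = ((0.7034, -0.2665, 0.6589), 2.2192)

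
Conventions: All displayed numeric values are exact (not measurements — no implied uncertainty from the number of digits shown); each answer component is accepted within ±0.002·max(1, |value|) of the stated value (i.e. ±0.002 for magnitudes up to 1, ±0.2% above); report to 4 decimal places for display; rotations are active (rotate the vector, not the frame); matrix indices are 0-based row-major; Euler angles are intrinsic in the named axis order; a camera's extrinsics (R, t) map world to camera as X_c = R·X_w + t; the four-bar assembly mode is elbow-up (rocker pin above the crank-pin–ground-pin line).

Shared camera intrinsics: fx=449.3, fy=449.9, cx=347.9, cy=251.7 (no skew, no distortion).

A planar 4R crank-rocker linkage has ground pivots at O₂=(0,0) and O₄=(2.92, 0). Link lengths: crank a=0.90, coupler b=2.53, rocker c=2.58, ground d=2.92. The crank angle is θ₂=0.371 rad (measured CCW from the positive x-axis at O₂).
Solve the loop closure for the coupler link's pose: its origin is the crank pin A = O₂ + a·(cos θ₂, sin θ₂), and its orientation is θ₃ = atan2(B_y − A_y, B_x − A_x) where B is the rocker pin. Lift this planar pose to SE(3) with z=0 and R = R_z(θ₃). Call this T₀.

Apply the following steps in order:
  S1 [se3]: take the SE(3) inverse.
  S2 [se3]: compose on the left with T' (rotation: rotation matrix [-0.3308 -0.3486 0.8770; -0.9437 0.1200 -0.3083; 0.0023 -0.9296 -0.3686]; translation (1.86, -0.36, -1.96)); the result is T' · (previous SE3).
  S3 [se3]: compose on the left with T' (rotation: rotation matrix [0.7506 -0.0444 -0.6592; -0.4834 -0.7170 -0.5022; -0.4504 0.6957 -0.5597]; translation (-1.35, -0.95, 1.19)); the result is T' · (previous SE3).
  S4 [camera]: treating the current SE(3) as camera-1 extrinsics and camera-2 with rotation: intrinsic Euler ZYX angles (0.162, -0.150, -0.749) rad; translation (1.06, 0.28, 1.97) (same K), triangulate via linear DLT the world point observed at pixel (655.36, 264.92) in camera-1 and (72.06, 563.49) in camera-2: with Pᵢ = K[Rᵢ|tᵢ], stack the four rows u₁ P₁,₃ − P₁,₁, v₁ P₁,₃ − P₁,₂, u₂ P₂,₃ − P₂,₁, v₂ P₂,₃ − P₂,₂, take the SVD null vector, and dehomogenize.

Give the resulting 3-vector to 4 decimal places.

source (fourbar_fk): coupler pose = R=[0.5301 -0.8479 0.0000; 0.8479 0.5301 0.0000; 0.0000 0.0000 1.0000], t=(0.8388, 0.3263, 0.0000)
after S1 (invert_se3): R=[0.5301 0.8479 0.0000; -0.8479 0.5301 -0.0000; 0.0000 0.0000 1.0000], t=(-0.7213, 0.5383, 0.0000)
after S2 (compose_se3): R=[0.1202 -0.4653 0.8770; -0.6020 -0.7366 -0.3083; 0.7894 -0.4908 -0.3686], t=(1.9110, 0.3853, -2.4620)
after S3 (compose_se3): R=[-0.4035 0.0070 0.9150; -0.0229 0.9996 -0.0178; -0.9147 -0.0282 -0.4031], t=(1.6904, -0.9137, 1.9752)
after S4 (triangulate): (-1.7347, 0.9782, 0.0181)

result = (-1.7347, 0.9782, 0.0181)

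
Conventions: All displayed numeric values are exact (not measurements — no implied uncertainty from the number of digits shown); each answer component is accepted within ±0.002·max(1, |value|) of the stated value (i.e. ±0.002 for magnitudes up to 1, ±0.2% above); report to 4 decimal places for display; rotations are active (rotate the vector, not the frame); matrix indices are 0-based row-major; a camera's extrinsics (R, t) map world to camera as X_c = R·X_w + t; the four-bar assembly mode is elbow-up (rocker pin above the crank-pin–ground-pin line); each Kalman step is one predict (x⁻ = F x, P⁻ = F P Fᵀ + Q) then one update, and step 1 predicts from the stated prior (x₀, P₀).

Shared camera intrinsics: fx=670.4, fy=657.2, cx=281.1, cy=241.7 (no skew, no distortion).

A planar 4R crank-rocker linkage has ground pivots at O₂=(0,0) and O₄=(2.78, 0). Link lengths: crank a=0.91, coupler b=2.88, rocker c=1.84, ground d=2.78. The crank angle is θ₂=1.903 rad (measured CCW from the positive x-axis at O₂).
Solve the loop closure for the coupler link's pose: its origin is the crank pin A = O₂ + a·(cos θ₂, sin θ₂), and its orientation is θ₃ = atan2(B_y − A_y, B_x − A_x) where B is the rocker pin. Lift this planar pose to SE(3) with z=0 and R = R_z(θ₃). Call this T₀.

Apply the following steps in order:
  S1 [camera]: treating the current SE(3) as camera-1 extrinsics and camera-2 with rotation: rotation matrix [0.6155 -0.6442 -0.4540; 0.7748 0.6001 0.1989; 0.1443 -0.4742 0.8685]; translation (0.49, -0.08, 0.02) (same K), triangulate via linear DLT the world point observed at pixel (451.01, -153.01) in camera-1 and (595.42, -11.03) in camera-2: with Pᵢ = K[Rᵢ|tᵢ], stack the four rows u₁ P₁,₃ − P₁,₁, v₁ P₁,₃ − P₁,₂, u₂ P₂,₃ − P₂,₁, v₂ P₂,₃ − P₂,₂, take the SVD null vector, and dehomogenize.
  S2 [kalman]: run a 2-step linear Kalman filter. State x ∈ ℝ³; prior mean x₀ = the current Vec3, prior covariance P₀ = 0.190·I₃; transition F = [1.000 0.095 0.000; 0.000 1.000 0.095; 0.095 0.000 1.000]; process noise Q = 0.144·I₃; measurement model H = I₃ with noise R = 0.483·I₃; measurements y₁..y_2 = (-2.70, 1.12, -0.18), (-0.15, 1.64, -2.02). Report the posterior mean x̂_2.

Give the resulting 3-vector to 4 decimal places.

source (fourbar_fk): coupler pose = R=[0.9446 -0.3281 0.0000; 0.3281 0.9446 0.0000; 0.0000 0.0000 1.0000], t=(-0.2968, 0.8602, 0.0000)
after S1 (triangulate): (0.0630, -1.9067, 1.5322)
after S2 (kf_track): (-0.7858, 0.3265, -0.3562)

result = (-0.7858, 0.3265, -0.3562)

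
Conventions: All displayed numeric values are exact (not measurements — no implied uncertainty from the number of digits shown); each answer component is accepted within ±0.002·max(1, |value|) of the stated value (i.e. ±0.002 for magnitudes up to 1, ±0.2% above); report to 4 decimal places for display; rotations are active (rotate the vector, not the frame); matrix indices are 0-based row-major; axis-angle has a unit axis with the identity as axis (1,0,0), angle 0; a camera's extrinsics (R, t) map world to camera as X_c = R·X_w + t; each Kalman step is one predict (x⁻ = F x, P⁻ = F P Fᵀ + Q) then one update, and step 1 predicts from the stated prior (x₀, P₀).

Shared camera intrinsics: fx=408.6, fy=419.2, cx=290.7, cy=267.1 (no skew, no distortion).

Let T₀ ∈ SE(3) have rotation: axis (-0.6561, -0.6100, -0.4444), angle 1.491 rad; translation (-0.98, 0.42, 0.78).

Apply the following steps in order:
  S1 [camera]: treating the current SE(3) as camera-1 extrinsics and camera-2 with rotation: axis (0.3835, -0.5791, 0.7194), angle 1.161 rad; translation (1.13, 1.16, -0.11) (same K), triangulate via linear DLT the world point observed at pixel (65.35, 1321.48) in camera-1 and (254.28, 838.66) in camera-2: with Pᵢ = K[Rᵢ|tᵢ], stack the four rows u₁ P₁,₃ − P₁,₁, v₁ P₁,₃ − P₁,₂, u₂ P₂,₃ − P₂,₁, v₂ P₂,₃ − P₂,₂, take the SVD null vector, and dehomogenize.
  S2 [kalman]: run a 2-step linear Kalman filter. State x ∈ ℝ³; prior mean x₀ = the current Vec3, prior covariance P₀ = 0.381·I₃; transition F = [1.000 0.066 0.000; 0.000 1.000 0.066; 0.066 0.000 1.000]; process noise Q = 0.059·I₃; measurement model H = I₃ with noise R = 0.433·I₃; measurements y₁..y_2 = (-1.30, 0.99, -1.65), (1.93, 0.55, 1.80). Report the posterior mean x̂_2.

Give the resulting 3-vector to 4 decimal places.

after S1 (triangulate): (0.1329, 1.0902, 1.1194)
after S2 (kf_track): (0.4622, 0.9021, 0.5343)

result = (0.4622, 0.9021, 0.5343)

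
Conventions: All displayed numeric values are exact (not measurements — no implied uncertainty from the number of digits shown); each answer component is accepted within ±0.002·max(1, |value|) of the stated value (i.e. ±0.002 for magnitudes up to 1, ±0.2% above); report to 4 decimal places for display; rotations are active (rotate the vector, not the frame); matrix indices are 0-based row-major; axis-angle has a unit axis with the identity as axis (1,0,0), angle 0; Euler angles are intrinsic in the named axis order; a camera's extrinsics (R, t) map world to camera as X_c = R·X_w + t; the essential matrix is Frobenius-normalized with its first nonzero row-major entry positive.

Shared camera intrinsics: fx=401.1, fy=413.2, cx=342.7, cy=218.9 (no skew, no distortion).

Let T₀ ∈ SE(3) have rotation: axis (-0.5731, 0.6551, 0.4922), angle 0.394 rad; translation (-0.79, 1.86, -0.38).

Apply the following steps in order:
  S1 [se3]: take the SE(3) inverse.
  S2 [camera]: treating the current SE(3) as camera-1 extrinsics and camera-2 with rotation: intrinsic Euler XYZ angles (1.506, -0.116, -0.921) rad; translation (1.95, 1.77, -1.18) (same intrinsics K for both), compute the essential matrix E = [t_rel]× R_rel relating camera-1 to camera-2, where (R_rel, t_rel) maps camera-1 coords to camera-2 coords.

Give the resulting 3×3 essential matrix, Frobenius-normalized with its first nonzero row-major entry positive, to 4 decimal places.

after S1 (invert_se3): R=[0.9486 0.1602 -0.2731; -0.2177 0.9563 -0.1953; 0.2299 0.2447 0.9420], t=(0.3476, -2.0249, 0.0844)
after S2 (essential): [0.2882 -0.2847 -0.1140; -0.4569 0.3537 -0.0074; 0.2132 0.1677 0.6445]

matrix = [0.2882 -0.2847 -0.1140; -0.4569 0.3537 -0.0074; 0.2132 0.1677 0.6445]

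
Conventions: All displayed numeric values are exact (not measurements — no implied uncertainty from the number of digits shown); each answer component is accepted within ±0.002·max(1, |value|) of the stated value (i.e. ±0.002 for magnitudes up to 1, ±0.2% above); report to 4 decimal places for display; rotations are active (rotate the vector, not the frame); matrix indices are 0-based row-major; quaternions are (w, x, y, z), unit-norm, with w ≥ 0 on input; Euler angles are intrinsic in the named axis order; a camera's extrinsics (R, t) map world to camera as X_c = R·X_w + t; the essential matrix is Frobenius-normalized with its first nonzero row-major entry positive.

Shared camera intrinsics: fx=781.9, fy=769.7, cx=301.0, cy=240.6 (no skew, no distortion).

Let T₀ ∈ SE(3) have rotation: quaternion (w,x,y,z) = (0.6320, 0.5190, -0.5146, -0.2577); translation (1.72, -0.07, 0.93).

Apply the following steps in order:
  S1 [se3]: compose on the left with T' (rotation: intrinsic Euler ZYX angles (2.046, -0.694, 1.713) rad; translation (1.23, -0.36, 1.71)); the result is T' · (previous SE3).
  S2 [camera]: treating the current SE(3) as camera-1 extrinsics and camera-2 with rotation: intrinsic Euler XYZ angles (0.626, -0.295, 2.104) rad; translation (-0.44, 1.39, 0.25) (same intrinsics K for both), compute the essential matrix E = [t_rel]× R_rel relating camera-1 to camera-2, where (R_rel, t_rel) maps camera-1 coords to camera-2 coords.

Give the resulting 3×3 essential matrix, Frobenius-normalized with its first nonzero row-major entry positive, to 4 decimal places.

after S1 (compose_se3): R=[-0.1550 0.9825 0.1031; 0.8634 0.1854 -0.4692; -0.4801 0.0163 -0.8770], t=(1.3760, 1.3467, 2.6556)
after S2 (essential): [0.2588 -0.6361 -0.1678; -0.5405 -0.3067 0.3210; 0.0848 0.0336 -0.0506]

matrix = [0.2588 -0.6361 -0.1678; -0.5405 -0.3067 0.3210; 0.0848 0.0336 -0.0506]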